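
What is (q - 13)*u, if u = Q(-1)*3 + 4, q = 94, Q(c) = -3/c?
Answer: 1053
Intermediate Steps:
u = 13 (u = -3/(-1)*3 + 4 = -3*(-1)*3 + 4 = 3*3 + 4 = 9 + 4 = 13)
(q - 13)*u = (94 - 13)*13 = 81*13 = 1053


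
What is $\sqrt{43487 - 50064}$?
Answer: $i \sqrt{6577} \approx 81.099 i$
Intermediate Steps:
$\sqrt{43487 - 50064} = \sqrt{-6577} = i \sqrt{6577}$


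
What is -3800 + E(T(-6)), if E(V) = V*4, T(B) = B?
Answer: -3824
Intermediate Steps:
E(V) = 4*V
-3800 + E(T(-6)) = -3800 + 4*(-6) = -3800 - 24 = -3824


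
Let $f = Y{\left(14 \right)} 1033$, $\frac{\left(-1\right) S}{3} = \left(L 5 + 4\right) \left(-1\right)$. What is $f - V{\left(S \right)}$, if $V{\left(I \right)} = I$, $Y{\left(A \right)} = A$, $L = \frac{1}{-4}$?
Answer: $\frac{57815}{4} \approx 14454.0$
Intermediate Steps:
$L = - \frac{1}{4} \approx -0.25$
$S = \frac{33}{4}$ ($S = - 3 \left(\left(- \frac{1}{4}\right) 5 + 4\right) \left(-1\right) = - 3 \left(- \frac{5}{4} + 4\right) \left(-1\right) = - 3 \cdot \frac{11}{4} \left(-1\right) = \left(-3\right) \left(- \frac{11}{4}\right) = \frac{33}{4} \approx 8.25$)
$f = 14462$ ($f = 14 \cdot 1033 = 14462$)
$f - V{\left(S \right)} = 14462 - \frac{33}{4} = \frac{57815}{4}$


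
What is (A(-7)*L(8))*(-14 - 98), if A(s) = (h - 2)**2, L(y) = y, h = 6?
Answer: -14336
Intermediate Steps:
A(s) = 16 (A(s) = (6 - 2)**2 = 4**2 = 16)
(A(-7)*L(8))*(-14 - 98) = (16*8)*(-14 - 98) = 128*(-112) = -14336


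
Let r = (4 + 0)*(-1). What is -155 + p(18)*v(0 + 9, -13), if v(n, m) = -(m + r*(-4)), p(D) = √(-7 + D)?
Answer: -155 - 3*√11 ≈ -164.95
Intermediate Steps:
r = -4 (r = 4*(-1) = -4)
v(n, m) = -16 - m (v(n, m) = -(m - 4*(-4)) = -(m + 16) = -(16 + m) = -16 - m)
-155 + p(18)*v(0 + 9, -13) = -155 + √(-7 + 18)*(-16 - 1*(-13)) = -155 + √11*(-16 + 13) = -155 + √11*(-3) = -155 - 3*√11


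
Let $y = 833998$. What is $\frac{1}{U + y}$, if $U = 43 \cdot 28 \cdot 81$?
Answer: $\frac{1}{931522} \approx 1.0735 \cdot 10^{-6}$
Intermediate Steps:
$U = 97524$ ($U = 1204 \cdot 81 = 97524$)
$\frac{1}{U + y} = \frac{1}{97524 + 833998} = \frac{1}{931522}$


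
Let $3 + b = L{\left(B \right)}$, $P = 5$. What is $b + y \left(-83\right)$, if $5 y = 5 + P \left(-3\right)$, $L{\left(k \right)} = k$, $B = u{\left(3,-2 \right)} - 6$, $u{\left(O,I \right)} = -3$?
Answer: $154$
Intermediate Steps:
$B = -9$ ($B = -3 - 6 = -9$)
$b = -12$ ($b = -3 - 9 = -12$)
$y = -2$ ($y = \frac{5 + 5 \left(-3\right)}{5} = \frac{5 - 15}{5} = \frac{1}{5} \left(-10\right) = -2$)
$b + y \left(-83\right) = -12 - -166 = -12 + 166 = 154$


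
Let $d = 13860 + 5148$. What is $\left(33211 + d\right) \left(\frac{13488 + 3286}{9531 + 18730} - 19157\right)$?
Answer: $- \frac{28270280601457}{28261} \approx -1.0003 \cdot 10^{9}$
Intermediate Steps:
$d = 19008$
$\left(33211 + d\right) \left(\frac{13488 + 3286}{9531 + 18730} - 19157\right) = \left(33211 + 19008\right) \left(\frac{13488 + 3286}{9531 + 18730} - 19157\right) = 52219 \left(\frac{16774}{28261} - 19157\right) = 52219 \left(- \frac{541379203}{28261}\right) = - \frac{28270280601457}{28261}$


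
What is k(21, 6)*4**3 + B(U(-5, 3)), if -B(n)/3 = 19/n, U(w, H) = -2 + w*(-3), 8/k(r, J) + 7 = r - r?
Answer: -7055/91 ≈ -77.527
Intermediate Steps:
k(r, J) = -8/7 (k(r, J) = 8/(-7 + (r - r)) = 8/(-7 + 0) = 8/(-7) = 8*(-1/7) = -8/7)
U(w, H) = -2 - 3*w
B(n) = -57/n
k(21, 6)*4**3 + B(U(-5, 3)) = -8/7*4**3 - 57/(-2 - 3*(-5)) = -8/7*64 - 57/(-2 + 15) = -512/7 - 57/13 = -7055/91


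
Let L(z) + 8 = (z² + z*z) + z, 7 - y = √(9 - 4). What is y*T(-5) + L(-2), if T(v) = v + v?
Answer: -72 + 10*√5 ≈ -49.639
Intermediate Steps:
T(v) = 2*v
y = 7 - √5 (y = 7 - √(9 - 4) = 7 - √5 ≈ 4.7639)
L(z) = -8 + z + 2*z² (L(z) = -8 + ((z² + z*z) + z) = -8 + ((z² + z²) + z) = -8 + (2*z² + z) = -8 + (z + 2*z²) = -8 + z + 2*z²)
y*T(-5) + L(-2) = (7 - √5)*(2*(-5)) + (-8 - 2 + 2*(-2)²) = (7 - √5)*(-10) + (-8 - 2 + 2*4) = (-70 + 10*√5) + (-8 - 2 + 8) = (-70 + 10*√5) - 2 = -72 + 10*√5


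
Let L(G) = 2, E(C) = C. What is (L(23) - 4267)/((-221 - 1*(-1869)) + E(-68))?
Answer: -853/316 ≈ -2.6994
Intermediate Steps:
(L(23) - 4267)/((-221 - 1*(-1869)) + E(-68)) = (2 - 4267)/((-221 - 1*(-1869)) - 68) = -4265/((-221 + 1869) - 68) = -4265/(1648 - 68) = -4265/1580 = -4265*1/1580 = -853/316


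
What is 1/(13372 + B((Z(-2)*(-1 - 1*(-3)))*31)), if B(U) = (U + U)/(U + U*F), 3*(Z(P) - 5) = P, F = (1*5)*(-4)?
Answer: 19/254066 ≈ 7.4784e-5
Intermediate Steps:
F = -20 (F = 5*(-4) = -20)
Z(P) = 5 + P/3
B(U) = -2/19 (B(U) = (U + U)/(U + U*(-20)) = (2*U)/(U - 20*U) = (2*U)/((-19*U)) = (2*U)*(-1/(19*U)) = -2/19)
1/(13372 + B((Z(-2)*(-1 - 1*(-3)))*31)) = 1/(13372 - 2/19) = 1/(254066/19) = 19/254066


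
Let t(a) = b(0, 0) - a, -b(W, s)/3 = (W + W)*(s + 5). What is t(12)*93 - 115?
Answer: -1231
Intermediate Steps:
b(W, s) = -6*W*(5 + s) (b(W, s) = -3*(W + W)*(s + 5) = -3*2*W*(5 + s) = -6*W*(5 + s))
t(a) = -a (t(a) = -6*0*(5 + 0) - a = -6*0*5 - a = 0 - a = -a)
t(12)*93 - 115 = -1*12*93 - 115 = -12*93 - 115 = -1116 - 115 = -1231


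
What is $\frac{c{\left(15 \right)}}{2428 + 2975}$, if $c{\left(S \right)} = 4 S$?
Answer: $\frac{20}{1801} \approx 0.011105$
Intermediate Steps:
$\frac{c{\left(15 \right)}}{2428 + 2975} = \frac{4 \cdot 15}{2428 + 2975} = \frac{60}{5403} = 60 \cdot \frac{1}{5403} = \frac{20}{1801}$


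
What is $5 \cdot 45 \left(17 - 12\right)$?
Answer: $1125$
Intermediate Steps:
$5 \cdot 45 \left(17 - 12\right) = 225 \left(17 - 12\right) = 225 \cdot 5 = 1125$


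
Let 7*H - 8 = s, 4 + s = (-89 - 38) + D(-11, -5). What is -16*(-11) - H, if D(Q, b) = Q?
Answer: 1366/7 ≈ 195.14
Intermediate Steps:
s = -142 (s = -4 + ((-89 - 38) - 11) = -4 + (-127 - 11) = -4 - 138 = -142)
H = -134/7 (H = 8/7 + (1/7)*(-142) = 8/7 - 142/7 = -134/7 ≈ -19.143)
-16*(-11) - H = -16*(-11) - 1*(-134/7) = 176 + 134/7 = 1366/7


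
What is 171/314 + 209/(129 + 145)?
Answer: 28120/21509 ≈ 1.3074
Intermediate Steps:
171/314 + 209/(129 + 145) = 171*(1/314) + 209/274 = 171/314 + 209*(1/274) = 171/314 + 209/274 = 28120/21509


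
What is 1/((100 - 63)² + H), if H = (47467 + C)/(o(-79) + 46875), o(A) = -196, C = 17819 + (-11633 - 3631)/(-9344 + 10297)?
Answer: 44485087/60962286397 ≈ 0.00072971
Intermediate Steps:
C = 16966243/953 (C = 17819 - 15264/953 = 16966243/953 ≈ 17803.)
H = 62202294/44485087 (H = (47467 + 16966243/953)/(-196 + 46875) = (62202294/953)/46679 = (62202294/953)*(1/46679) = 62202294/44485087 ≈ 1.3983)
1/((100 - 63)² + H) = 1/((100 - 63)² + 62202294/44485087) = 1/(37² + 62202294/44485087) = 1/(1369 + 62202294/44485087) = 1/(60962286397/44485087) = 44485087/60962286397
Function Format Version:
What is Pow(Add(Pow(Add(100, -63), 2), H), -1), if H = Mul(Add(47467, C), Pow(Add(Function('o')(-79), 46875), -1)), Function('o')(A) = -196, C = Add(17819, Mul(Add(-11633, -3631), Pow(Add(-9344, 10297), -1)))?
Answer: Rational(44485087, 60962286397) ≈ 0.00072971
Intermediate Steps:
C = Rational(16966243, 953) (C = Add(17819, Mul(-15264, Pow(953, -1))) = Add(17819, Mul(-15264, Rational(1, 953))) = Add(17819, Rational(-15264, 953)) = Rational(16966243, 953) ≈ 17803.)
H = Rational(62202294, 44485087) (H = Mul(Add(47467, Rational(16966243, 953)), Pow(Add(-196, 46875), -1)) = Mul(Rational(62202294, 953), Pow(46679, -1)) = Mul(Rational(62202294, 953), Rational(1, 46679)) = Rational(62202294, 44485087) ≈ 1.3983)
Pow(Add(Pow(Add(100, -63), 2), H), -1) = Pow(Add(Pow(Add(100, -63), 2), Rational(62202294, 44485087)), -1) = Pow(Add(Pow(37, 2), Rational(62202294, 44485087)), -1) = Pow(Add(1369, Rational(62202294, 44485087)), -1) = Pow(Rational(60962286397, 44485087), -1) = Rational(44485087, 60962286397)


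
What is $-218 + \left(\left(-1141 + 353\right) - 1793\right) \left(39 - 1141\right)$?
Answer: $2844044$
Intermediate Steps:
$-218 + \left(\left(-1141 + 353\right) - 1793\right) \left(39 - 1141\right) = -218 + \left(-788 - 1793\right) \left(-1102\right) = -218 - -2844262 = -218 + 2844262 = 2844044$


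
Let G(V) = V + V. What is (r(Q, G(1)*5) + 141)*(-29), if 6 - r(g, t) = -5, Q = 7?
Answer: -4408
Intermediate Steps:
G(V) = 2*V
r(g, t) = 11 (r(g, t) = 6 - 1*(-5) = 6 + 5 = 11)
(r(Q, G(1)*5) + 141)*(-29) = (11 + 141)*(-29) = 152*(-29) = -4408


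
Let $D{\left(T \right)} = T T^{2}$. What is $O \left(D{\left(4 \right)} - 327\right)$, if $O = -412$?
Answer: $108356$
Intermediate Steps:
$D{\left(T \right)} = T^{3}$
$O \left(D{\left(4 \right)} - 327\right) = - 412 \left(4^{3} - 327\right) = - 412 \left(64 - 327\right) = \left(-412\right) \left(-263\right) = 108356$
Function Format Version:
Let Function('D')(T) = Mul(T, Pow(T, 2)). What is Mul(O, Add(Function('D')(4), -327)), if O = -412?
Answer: 108356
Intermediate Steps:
Function('D')(T) = Pow(T, 3)
Mul(O, Add(Function('D')(4), -327)) = Mul(-412, Add(Pow(4, 3), -327)) = Mul(-412, Add(64, -327)) = Mul(-412, -263) = 108356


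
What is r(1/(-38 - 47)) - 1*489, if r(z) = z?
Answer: -41566/85 ≈ -489.01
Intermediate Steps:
r(1/(-38 - 47)) - 1*489 = 1/(-38 - 47) - 1*489 = 1/(-85) - 489 = -1/85 - 489 = -41566/85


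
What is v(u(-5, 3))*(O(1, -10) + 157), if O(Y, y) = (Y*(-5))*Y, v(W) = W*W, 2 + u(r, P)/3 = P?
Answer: 1368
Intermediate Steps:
u(r, P) = -6 + 3*P
v(W) = W²
O(Y, y) = -5*Y² (O(Y, y) = (-5*Y)*Y = -5*Y²)
v(u(-5, 3))*(O(1, -10) + 157) = (-6 + 3*3)²*(-5*1² + 157) = (-6 + 9)²*(-5*1 + 157) = 3²*(-5 + 157) = 9*152 = 1368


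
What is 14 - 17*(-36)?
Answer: 626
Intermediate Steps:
14 - 17*(-36) = 14 + 612 = 626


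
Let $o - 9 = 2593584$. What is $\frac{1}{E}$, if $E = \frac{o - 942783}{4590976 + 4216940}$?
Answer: $\frac{1467986}{275135} \approx 5.3355$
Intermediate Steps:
$o = 2593593$ ($o = 9 + 2593584 = 2593593$)
$E = \frac{275135}{1467986}$ ($E = \frac{2593593 - 942783}{4590976 + 4216940} = \frac{1650810}{8807916} = 1650810 \cdot \frac{1}{8807916} = \frac{275135}{1467986} \approx 0.18742$)
$\frac{1}{E} = \frac{1}{\frac{275135}{1467986}} = \frac{1467986}{275135}$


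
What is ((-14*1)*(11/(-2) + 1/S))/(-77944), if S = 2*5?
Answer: -189/194860 ≈ -0.00096993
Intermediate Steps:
S = 10
((-14*1)*(11/(-2) + 1/S))/(-77944) = ((-14*1)*(11/(-2) + 1/10))/(-77944) = -14*(11*(-½) + 1*(⅒))*(-1/77944) = -14*(-11/2 + ⅒)*(-1/77944) = -14*(-27/5)*(-1/77944) = (378/5)*(-1/77944) = -189/194860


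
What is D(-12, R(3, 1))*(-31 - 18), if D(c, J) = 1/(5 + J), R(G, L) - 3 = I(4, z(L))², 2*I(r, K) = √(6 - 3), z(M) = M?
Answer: -28/5 ≈ -5.6000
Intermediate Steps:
I(r, K) = √3/2 (I(r, K) = √(6 - 3)/2 = √3/2)
R(G, L) = 15/4 (R(G, L) = 3 + (√3/2)² = 3 + ¾ = 15/4)
D(-12, R(3, 1))*(-31 - 18) = (-31 - 18)/(5 + 15/4) = -49/(35/4) = (4/35)*(-49) = -28/5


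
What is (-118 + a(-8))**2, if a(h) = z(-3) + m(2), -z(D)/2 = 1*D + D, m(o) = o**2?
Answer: 10404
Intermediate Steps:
z(D) = -4*D (z(D) = -2*(1*D + D) = -2*(D + D) = -4*D)
a(h) = 16 (a(h) = -4*(-3) + 2**2 = 12 + 4 = 16)
(-118 + a(-8))**2 = (-118 + 16)**2 = (-102)**2 = 10404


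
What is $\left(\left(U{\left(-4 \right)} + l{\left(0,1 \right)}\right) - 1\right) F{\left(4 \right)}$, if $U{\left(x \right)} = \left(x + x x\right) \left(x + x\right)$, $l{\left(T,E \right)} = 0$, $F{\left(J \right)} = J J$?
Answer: $-1552$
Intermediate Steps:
$F{\left(J \right)} = J^{2}$
$U{\left(x \right)} = 2 x \left(x + x^{2}\right)$ ($U{\left(x \right)} = \left(x + x^{2}\right) 2 x = 2 x \left(x + x^{2}\right)$)
$\left(\left(U{\left(-4 \right)} + l{\left(0,1 \right)}\right) - 1\right) F{\left(4 \right)} = \left(\left(2 \left(-4\right)^{2} \left(1 - 4\right) + 0\right) - 1\right) 4^{2} = \left(\left(2 \cdot 16 \left(-3\right) + 0\right) - 1\right) 16 = \left(\left(-96 + 0\right) - 1\right) 16 = \left(-96 - 1\right) 16 = \left(-97\right) 16 = -1552$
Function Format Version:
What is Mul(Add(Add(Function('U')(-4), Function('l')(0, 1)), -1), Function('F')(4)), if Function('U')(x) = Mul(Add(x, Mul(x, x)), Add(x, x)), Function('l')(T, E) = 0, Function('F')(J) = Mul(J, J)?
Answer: -1552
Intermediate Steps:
Function('F')(J) = Pow(J, 2)
Function('U')(x) = Mul(2, x, Add(x, Pow(x, 2))) (Function('U')(x) = Mul(Add(x, Pow(x, 2)), Mul(2, x)) = Mul(2, x, Add(x, Pow(x, 2))))
Mul(Add(Add(Function('U')(-4), Function('l')(0, 1)), -1), Function('F')(4)) = Mul(Add(Add(Mul(2, Pow(-4, 2), Add(1, -4)), 0), -1), Pow(4, 2)) = Mul(Add(Add(Mul(2, 16, -3), 0), -1), 16) = Mul(Add(Add(-96, 0), -1), 16) = Mul(Add(-96, -1), 16) = Mul(-97, 16) = -1552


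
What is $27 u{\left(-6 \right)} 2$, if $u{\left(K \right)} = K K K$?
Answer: $-11664$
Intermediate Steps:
$u{\left(K \right)} = K^{3}$ ($u{\left(K \right)} = K^{2} K = K^{3}$)
$27 u{\left(-6 \right)} 2 = 27 \left(-6\right)^{3} \cdot 2 = 27 \left(-216\right) 2 = \left(-5832\right) 2 = -11664$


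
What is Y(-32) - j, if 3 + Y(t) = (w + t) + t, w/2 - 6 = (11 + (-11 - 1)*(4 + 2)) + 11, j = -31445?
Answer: 31290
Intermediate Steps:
w = -88 (w = 12 + 2*((11 + (-11 - 1)*(4 + 2)) + 11) = 12 + 2*((11 - 12*6) + 11) = 12 + 2*((11 - 72) + 11) = 12 + 2*(-61 + 11) = 12 + 2*(-50) = 12 - 100 = -88)
Y(t) = -91 + 2*t (Y(t) = -3 + ((-88 + t) + t) = -3 + (-88 + 2*t) = -91 + 2*t)
Y(-32) - j = (-91 + 2*(-32)) - 1*(-31445) = (-91 - 64) + 31445 = -155 + 31445 = 31290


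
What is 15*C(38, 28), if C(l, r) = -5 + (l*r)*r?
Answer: 446805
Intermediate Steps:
C(l, r) = -5 + l*r²
15*C(38, 28) = 15*(-5 + 38*28²) = 15*(-5 + 38*784) = 15*(-5 + 29792) = 15*29787 = 446805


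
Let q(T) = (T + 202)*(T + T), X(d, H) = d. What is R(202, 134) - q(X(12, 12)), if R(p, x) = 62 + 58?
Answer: -5016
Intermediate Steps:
R(p, x) = 120
q(T) = 2*T*(202 + T) (q(T) = (202 + T)*(2*T) = 2*T*(202 + T))
R(202, 134) - q(X(12, 12)) = 120 - 2*12*(202 + 12) = 120 - 2*12*214 = 120 - 1*5136 = 120 - 5136 = -5016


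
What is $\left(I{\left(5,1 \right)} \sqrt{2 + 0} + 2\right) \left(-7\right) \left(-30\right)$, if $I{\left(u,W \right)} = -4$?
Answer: $420 - 840 \sqrt{2} \approx -767.94$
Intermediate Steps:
$\left(I{\left(5,1 \right)} \sqrt{2 + 0} + 2\right) \left(-7\right) \left(-30\right) = \left(- 4 \sqrt{2 + 0} + 2\right) \left(-7\right) \left(-30\right) = \left(- 4 \sqrt{2} + 2\right) \left(-7\right) \left(-30\right) = \left(2 - 4 \sqrt{2}\right) \left(-7\right) \left(-30\right) = \left(-14 + 28 \sqrt{2}\right) \left(-30\right) = 420 - 840 \sqrt{2}$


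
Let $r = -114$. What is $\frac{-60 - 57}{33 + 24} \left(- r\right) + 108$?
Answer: $-126$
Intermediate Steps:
$\frac{-60 - 57}{33 + 24} \left(- r\right) + 108 = \frac{-60 - 57}{33 + 24} \left(\left(-1\right) \left(-114\right)\right) + 108 = - \frac{117}{57} \cdot 114 + 108 = \left(-117\right) \frac{1}{57} \cdot 114 + 108 = \left(- \frac{39}{19}\right) 114 + 108 = -234 + 108 = -126$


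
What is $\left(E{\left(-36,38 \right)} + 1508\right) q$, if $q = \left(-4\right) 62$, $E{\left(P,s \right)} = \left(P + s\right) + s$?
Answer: $-383904$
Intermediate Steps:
$E{\left(P,s \right)} = P + 2 s$
$q = -248$
$\left(E{\left(-36,38 \right)} + 1508\right) q = \left(\left(-36 + 2 \cdot 38\right) + 1508\right) \left(-248\right) = \left(\left(-36 + 76\right) + 1508\right) \left(-248\right) = \left(40 + 1508\right) \left(-248\right) = 1548 \left(-248\right) = -383904$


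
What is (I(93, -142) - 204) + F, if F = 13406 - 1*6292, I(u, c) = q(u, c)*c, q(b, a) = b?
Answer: -6296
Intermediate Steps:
I(u, c) = c*u (I(u, c) = u*c = c*u)
F = 7114 (F = 13406 - 6292 = 7114)
(I(93, -142) - 204) + F = (-142*93 - 204) + 7114 = (-13206 - 204) + 7114 = -13410 + 7114 = -6296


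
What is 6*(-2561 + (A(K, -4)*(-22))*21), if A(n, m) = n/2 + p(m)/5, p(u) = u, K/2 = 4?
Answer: -121182/5 ≈ -24236.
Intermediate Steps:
K = 8 (K = 2*4 = 8)
A(n, m) = n/2 + m/5
6*(-2561 + (A(K, -4)*(-22))*21) = 6*(-2561 + (((1/2)*8 + (1/5)*(-4))*(-22))*21) = 6*(-2561 + ((4 - 4/5)*(-22))*21) = 6*(-2561 + ((16/5)*(-22))*21) = 6*(-2561 - 352/5*21) = 6*(-2561 - 7392/5) = 6*(-20197/5) = -121182/5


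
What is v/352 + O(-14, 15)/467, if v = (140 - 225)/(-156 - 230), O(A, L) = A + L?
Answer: 175567/63452224 ≈ 0.0027669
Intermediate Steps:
v = 85/386 (v = -85/(-386) = -85*(-1/386) = 85/386 ≈ 0.22021)
v/352 + O(-14, 15)/467 = (85/386)/352 + (-14 + 15)/467 = (85/386)*(1/352) + 1*(1/467) = 85/135872 + 1/467 = 175567/63452224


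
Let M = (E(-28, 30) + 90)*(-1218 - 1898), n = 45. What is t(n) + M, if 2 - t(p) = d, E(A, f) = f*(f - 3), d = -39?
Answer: -2804359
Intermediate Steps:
E(A, f) = f*(-3 + f)
t(p) = 41 (t(p) = 2 - 1*(-39) = 2 + 39 = 41)
M = -2804400 (M = (30*(-3 + 30) + 90)*(-1218 - 1898) = (30*27 + 90)*(-3116) = (810 + 90)*(-3116) = 900*(-3116) = -2804400)
t(n) + M = 41 - 2804400 = -2804359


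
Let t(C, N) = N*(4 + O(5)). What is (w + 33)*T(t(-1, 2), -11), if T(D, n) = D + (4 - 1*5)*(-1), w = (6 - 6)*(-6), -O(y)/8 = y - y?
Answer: 297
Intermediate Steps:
O(y) = 0 (O(y) = -8*(y - y) = -8*0 = 0)
t(C, N) = 4*N (t(C, N) = N*(4 + 0) = N*4 = 4*N)
w = 0 (w = 0*(-6) = 0)
T(D, n) = 1 + D (T(D, n) = D + (4 - 5)*(-1) = D - 1*(-1) = D + 1 = 1 + D)
(w + 33)*T(t(-1, 2), -11) = (0 + 33)*(1 + 4*2) = 33*(1 + 8) = 33*9 = 297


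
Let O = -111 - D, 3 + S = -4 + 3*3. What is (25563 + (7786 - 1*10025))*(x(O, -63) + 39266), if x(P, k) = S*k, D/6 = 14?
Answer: 912901360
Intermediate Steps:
D = 84 (D = 6*14 = 84)
S = 2 (S = -3 + (-4 + 3*3) = -3 + (-4 + 9) = -3 + 5 = 2)
O = -195 (O = -111 - 1*84 = -111 - 84 = -195)
x(P, k) = 2*k
(25563 + (7786 - 1*10025))*(x(O, -63) + 39266) = (25563 + (7786 - 1*10025))*(2*(-63) + 39266) = (25563 + (7786 - 10025))*(-126 + 39266) = (25563 - 2239)*39140 = 23324*39140 = 912901360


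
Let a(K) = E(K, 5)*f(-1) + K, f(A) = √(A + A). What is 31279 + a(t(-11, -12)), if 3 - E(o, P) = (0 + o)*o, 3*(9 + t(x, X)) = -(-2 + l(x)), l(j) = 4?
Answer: 93808/3 - 814*I*√2/9 ≈ 31269.0 - 127.91*I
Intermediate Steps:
t(x, X) = -29/3 (t(x, X) = -9 + (-(-2 + 4))/3 = -9 + (-1*2)/3 = -9 + (⅓)*(-2) = -9 - ⅔ = -29/3)
E(o, P) = 3 - o² (E(o, P) = 3 - (0 + o)*o = 3 - o*o = 3 - o²)
f(A) = √2*√A (f(A) = √(2*A) = √2*√A)
a(K) = K + I*√2*(3 - K²) (a(K) = (3 - K²)*(√2*√(-1)) + K = (3 - K²)*(√2*I) + K = (3 - K²)*(I*√2) + K = I*√2*(3 - K²) + K = K + I*√2*(3 - K²))
31279 + a(t(-11, -12)) = 31279 + (-29/3 + I*√2*(3 - (-29/3)²)) = 31279 + (-29/3 + I*√2*(3 - 1*841/9)) = 31279 + (-29/3 + I*√2*(3 - 841/9)) = 31279 + (-29/3 + I*√2*(-814/9)) = 31279 + (-29/3 - 814*I*√2/9) = 93808/3 - 814*I*√2/9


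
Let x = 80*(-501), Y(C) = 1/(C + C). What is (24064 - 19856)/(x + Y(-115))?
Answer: -967840/9218401 ≈ -0.10499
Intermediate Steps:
Y(C) = 1/(2*C)
x = -40080
(24064 - 19856)/(x + Y(-115)) = (24064 - 19856)/(-40080 + (1/2)/(-115)) = 4208/(-40080 + (1/2)*(-1/115)) = 4208/(-40080 - 1/230) = 4208/(-9218401/230) = 4208*(-230/9218401) = -967840/9218401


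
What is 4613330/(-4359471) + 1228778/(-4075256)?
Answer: -12078661409459/8882980174788 ≈ -1.3598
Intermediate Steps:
4613330/(-4359471) + 1228778/(-4075256) = 4613330*(-1/4359471) + 1228778*(-1/4075256) = -4613330/4359471 - 614389/2037628 = -12078661409459/8882980174788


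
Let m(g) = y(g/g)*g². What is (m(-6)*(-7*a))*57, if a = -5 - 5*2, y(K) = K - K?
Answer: 0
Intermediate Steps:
y(K) = 0
a = -15 (a = -5 - 10 = -15)
m(g) = 0 (m(g) = 0*g² = 0)
(m(-6)*(-7*a))*57 = (0*(-7*(-15)))*57 = (0*105)*57 = 0*57 = 0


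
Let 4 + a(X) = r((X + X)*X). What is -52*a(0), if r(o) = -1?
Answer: 260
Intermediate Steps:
a(X) = -5 (a(X) = -4 - 1 = -5)
-52*a(0) = -52*(-5) = 260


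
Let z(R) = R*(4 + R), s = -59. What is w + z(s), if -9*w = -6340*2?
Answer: 41885/9 ≈ 4653.9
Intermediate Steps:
w = 12680/9 (w = -(-6340)*2/9 = -1/9*(-12680) = 12680/9 ≈ 1408.9)
w + z(s) = 12680/9 - 59*(4 - 59) = 12680/9 - 59*(-55) = 12680/9 + 3245 = 41885/9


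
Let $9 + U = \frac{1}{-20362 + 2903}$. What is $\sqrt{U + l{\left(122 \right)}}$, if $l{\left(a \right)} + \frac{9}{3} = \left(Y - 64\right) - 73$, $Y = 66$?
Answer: $\frac{i \sqrt{25299801982}}{17459} \approx 9.1104 i$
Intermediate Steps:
$l{\left(a \right)} = -74$ ($l{\left(a \right)} = -3 + \left(\left(66 - 64\right) - 73\right) = -3 + \left(2 - 73\right) = -3 - 71 = -74$)
$U = - \frac{157132}{17459}$ ($U = -9 + \frac{1}{-20362 + 2903} = -9 + \frac{1}{-17459} = -9 - \frac{1}{17459} = - \frac{157132}{17459} \approx -9.0001$)
$\sqrt{U + l{\left(122 \right)}} = \sqrt{- \frac{157132}{17459} - 74} = \sqrt{- \frac{1449098}{17459}} = \frac{i \sqrt{25299801982}}{17459}$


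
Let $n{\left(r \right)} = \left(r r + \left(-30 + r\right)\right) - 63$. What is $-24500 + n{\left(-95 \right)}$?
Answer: $-15663$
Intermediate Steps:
$n{\left(r \right)} = -93 + r + r^{2}$ ($n{\left(r \right)} = \left(r^{2} + \left(-30 + r\right)\right) - 63 = \left(-30 + r + r^{2}\right) - 63 = -93 + r + r^{2}$)
$-24500 + n{\left(-95 \right)} = -24500 - \left(188 - 9025\right) = -24500 - -8837 = -24500 + 8837 = -15663$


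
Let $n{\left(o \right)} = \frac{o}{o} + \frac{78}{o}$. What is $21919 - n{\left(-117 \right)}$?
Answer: $\frac{65756}{3} \approx 21919.0$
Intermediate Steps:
$n{\left(o \right)} = 1 + \frac{78}{o}$
$21919 - n{\left(-117 \right)} = 21919 - \frac{78 - 117}{-117} = 21919 - \left(- \frac{1}{117}\right) \left(-39\right) = 21919 - \frac{1}{3} = \frac{65756}{3}$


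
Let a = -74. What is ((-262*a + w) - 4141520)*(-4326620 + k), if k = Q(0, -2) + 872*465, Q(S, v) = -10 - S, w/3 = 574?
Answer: 16156745671500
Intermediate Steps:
w = 1722 (w = 3*574 = 1722)
k = 405470 (k = (-10 - 1*0) + 872*465 = (-10 + 0) + 405480 = -10 + 405480 = 405470)
((-262*a + w) - 4141520)*(-4326620 + k) = ((-262*(-74) + 1722) - 4141520)*(-4326620 + 405470) = ((19388 + 1722) - 4141520)*(-3921150) = (21110 - 4141520)*(-3921150) = -4120410*(-3921150) = 16156745671500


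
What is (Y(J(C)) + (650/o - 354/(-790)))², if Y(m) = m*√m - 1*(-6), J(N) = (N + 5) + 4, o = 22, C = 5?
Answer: 76262502264/18879025 + 4378976*√14/4345 ≈ 7810.5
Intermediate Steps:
J(N) = 9 + N (J(N) = (5 + N) + 4 = 9 + N)
Y(m) = 6 + m^(3/2) (Y(m) = m^(3/2) + 6 = 6 + m^(3/2))
(Y(J(C)) + (650/o - 354/(-790)))² = ((6 + (9 + 5)^(3/2)) + (650/22 - 354/(-790)))² = ((6 + 14^(3/2)) + (650*(1/22) - 354*(-1/790)))² = ((6 + 14*√14) + (325/11 + 177/395))² = ((6 + 14*√14) + 130322/4345)² = (156392/4345 + 14*√14)²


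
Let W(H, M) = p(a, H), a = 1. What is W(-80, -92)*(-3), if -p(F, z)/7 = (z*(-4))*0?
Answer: 0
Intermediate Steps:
p(F, z) = 0 (p(F, z) = -7*z*(-4)*0 = -7*(-4*z)*0 = -7*0 = 0)
W(H, M) = 0
W(-80, -92)*(-3) = 0*(-3) = 0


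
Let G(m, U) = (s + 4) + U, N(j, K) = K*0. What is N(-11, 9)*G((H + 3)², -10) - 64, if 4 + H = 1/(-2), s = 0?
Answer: -64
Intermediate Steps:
H = -9/2 (H = -4 + 1/(-2) = -4 - ½ = -9/2 ≈ -4.5000)
N(j, K) = 0
G(m, U) = 4 + U (G(m, U) = (0 + 4) + U = 4 + U)
N(-11, 9)*G((H + 3)², -10) - 64 = 0*(4 - 10) - 64 = 0*(-6) - 64 = 0 - 64 = -64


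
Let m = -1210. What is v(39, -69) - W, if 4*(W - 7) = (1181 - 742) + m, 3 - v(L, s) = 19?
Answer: 679/4 ≈ 169.75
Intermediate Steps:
v(L, s) = -16 (v(L, s) = 3 - 1*19 = 3 - 19 = -16)
W = -743/4 (W = 7 + ((1181 - 742) - 1210)/4 = 7 + (439 - 1210)/4 = 7 + (¼)*(-771) = 7 - 771/4 = -743/4 ≈ -185.75)
v(39, -69) - W = -16 - 1*(-743/4) = -16 + 743/4 = 679/4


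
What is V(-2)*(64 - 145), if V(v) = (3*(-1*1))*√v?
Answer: 243*I*√2 ≈ 343.65*I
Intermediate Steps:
V(v) = -3*√v (V(v) = (3*(-1))*√v = -3*√v)
V(-2)*(64 - 145) = (-3*I*√2)*(64 - 145) = -3*I*√2*(-81) = 243*I*√2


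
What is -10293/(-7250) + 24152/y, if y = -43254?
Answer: 135055711/156795750 ≈ 0.86135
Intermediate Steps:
-10293/(-7250) + 24152/y = -10293/(-7250) + 24152/(-43254) = -10293*(-1/7250) + 24152*(-1/43254) = 10293/7250 - 12076/21627 = 135055711/156795750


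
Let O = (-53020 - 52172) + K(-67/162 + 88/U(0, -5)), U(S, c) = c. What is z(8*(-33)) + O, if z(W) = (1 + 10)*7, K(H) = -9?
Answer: -105124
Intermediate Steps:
O = -105201 (O = (-53020 - 52172) - 9 = -105192 - 9 = -105201)
z(W) = 77 (z(W) = 11*7 = 77)
z(8*(-33)) + O = 77 - 105201 = -105124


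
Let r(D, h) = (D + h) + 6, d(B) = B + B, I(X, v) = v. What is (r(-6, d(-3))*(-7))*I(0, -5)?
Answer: -210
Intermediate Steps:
d(B) = 2*B
r(D, h) = 6 + D + h
(r(-6, d(-3))*(-7))*I(0, -5) = ((6 - 6 + 2*(-3))*(-7))*(-5) = ((6 - 6 - 6)*(-7))*(-5) = -6*(-7)*(-5) = 42*(-5) = -210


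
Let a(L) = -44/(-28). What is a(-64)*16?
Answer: 176/7 ≈ 25.143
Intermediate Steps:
a(L) = 11/7 (a(L) = -44*(-1/28) = 11/7)
a(-64)*16 = (11/7)*16 = 176/7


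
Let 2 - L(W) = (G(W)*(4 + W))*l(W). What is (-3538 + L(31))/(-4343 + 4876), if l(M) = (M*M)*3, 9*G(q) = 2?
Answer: -77878/1599 ≈ -48.704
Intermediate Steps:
G(q) = 2/9 (G(q) = (1/9)*2 = 2/9)
l(M) = 3*M**2 (l(M) = M**2*3 = 3*M**2)
L(W) = 2 - 3*W**2*(8/9 + 2*W/9) (L(W) = 2 - 2*(4 + W)/9*3*W**2 = 2 - (8/9 + 2*W/9)*3*W**2 = 2 - 3*W**2*(8/9 + 2*W/9))
(-3538 + L(31))/(-4343 + 4876) = (-3538 + (2 - 8/3*31**2 - 2/3*31**3))/(-4343 + 4876) = (-3538 + (2 - 8/3*961 - 2/3*29791))/533 = (-3538 + (2 - 7688/3 - 59582/3))*(1/533) = (-3538 - 67264/3)*(1/533) = -77878/3*1/533 = -77878/1599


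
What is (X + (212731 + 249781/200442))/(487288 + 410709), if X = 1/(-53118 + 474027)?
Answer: 1994195609394121/8418007645902074 ≈ 0.23690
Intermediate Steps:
X = 1/420909 ≈ 2.3758e-6
(X + (212731 + 249781/200442))/(487288 + 410709) = (1/420909 + (212731 + 249781/200442))/(487288 + 410709) = (1/420909 + (212731 + 249781*(1/200442)))/897997 = (1/420909 + (212731 + 249781/200442))*(1/897997) = (1/420909 + 42640476883/200442)*(1/897997) = (1994195609394121/9374204642)*(1/897997) = 1994195609394121/8418007645902074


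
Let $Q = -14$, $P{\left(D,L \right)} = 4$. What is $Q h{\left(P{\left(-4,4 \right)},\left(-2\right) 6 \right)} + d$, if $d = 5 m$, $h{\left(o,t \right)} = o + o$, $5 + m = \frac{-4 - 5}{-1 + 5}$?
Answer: $- \frac{593}{4} \approx -148.25$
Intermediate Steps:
$m = - \frac{29}{4}$ ($m = -5 + \frac{-4 - 5}{-1 + 5} = -5 - \frac{9}{4} = - \frac{29}{4} \approx -7.25$)
$h{\left(o,t \right)} = 2 o$
$d = - \frac{145}{4}$ ($d = 5 \left(- \frac{29}{4}\right) = - \frac{145}{4} \approx -36.25$)
$Q h{\left(P{\left(-4,4 \right)},\left(-2\right) 6 \right)} + d = - 14 \cdot 2 \cdot 4 - \frac{145}{4} = \left(-14\right) 8 - \frac{145}{4} = -112 - \frac{145}{4} = - \frac{593}{4}$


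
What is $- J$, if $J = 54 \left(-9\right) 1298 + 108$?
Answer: $630720$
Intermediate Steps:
$J = -630720$ ($J = \left(-486\right) 1298 + 108 = -630828 + 108 = -630720$)
$- J = \left(-1\right) \left(-630720\right) = 630720$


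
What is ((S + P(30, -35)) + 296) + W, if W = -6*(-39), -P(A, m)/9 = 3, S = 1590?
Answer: 2093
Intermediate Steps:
P(A, m) = -27 (P(A, m) = -9*3 = -27)
W = 234
((S + P(30, -35)) + 296) + W = ((1590 - 27) + 296) + 234 = (1563 + 296) + 234 = 1859 + 234 = 2093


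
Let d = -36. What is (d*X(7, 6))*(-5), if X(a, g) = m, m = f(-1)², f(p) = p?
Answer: 180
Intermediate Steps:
m = 1 (m = (-1)² = 1)
X(a, g) = 1
(d*X(7, 6))*(-5) = -36*1*(-5) = -36*(-5) = 180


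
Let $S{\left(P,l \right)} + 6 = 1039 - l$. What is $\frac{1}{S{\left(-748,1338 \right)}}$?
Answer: $- \frac{1}{305} \approx -0.0032787$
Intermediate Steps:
$S{\left(P,l \right)} = 1033 - l$ ($S{\left(P,l \right)} = -6 - \left(-1039 + l\right) = 1033 - l$)
$\frac{1}{S{\left(-748,1338 \right)}} = \frac{1}{1033 - 1338} = \frac{1}{-305} = - \frac{1}{305}$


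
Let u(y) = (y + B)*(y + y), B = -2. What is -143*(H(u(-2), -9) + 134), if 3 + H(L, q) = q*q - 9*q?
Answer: -41899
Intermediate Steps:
u(y) = 2*y*(-2 + y) (u(y) = (y - 2)*(y + y) = (-2 + y)*(2*y) = 2*y*(-2 + y))
H(L, q) = -3 + q² - 9*q (H(L, q) = -3 + (q*q - 9*q) = -3 + (q² - 9*q) = -3 + q² - 9*q)
-143*(H(u(-2), -9) + 134) = -143*((-3 + (-9)² - 9*(-9)) + 134) = -143*((-3 + 81 + 81) + 134) = -143*(159 + 134) = -143*293 = -41899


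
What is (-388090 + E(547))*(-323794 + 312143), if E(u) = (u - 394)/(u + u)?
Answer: 4946668646857/1094 ≈ 4.5216e+9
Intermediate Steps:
E(u) = (-394 + u)/(2*u) (E(u) = (-394 + u)/((2*u)) = (-394 + u)*(1/(2*u)) = (-394 + u)/(2*u))
(-388090 + E(547))*(-323794 + 312143) = (-388090 + (1/2)*(-394 + 547)/547)*(-323794 + 312143) = (-388090 + (1/2)*(1/547)*153)*(-11651) = (-388090 + 153/1094)*(-11651) = -424570307/1094*(-11651) = 4946668646857/1094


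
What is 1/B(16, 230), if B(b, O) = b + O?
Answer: 1/246 ≈ 0.0040650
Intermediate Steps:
B(b, O) = O + b
1/B(16, 230) = 1/(230 + 16) = 1/246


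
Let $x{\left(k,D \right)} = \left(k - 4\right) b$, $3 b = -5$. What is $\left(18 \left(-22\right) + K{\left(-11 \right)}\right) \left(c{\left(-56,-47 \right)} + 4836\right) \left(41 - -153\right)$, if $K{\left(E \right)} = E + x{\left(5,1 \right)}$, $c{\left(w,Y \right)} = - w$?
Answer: $- \frac{1163532848}{3} \approx -3.8784 \cdot 10^{8}$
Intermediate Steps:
$b = - \frac{5}{3}$ ($b = \frac{1}{3} \left(-5\right) = - \frac{5}{3} \approx -1.6667$)
$x{\left(k,D \right)} = \frac{20}{3} - \frac{5 k}{3}$ ($x{\left(k,D \right)} = \left(k - 4\right) \left(- \frac{5}{3}\right) = \left(-4 + k\right) \left(- \frac{5}{3}\right) = \frac{20}{3} - \frac{5 k}{3}$)
$K{\left(E \right)} = - \frac{5}{3} + E$ ($K{\left(E \right)} = E + \left(\frac{20}{3} - \frac{25}{3}\right) = E - \frac{5}{3} = - \frac{5}{3} + E$)
$\left(18 \left(-22\right) + K{\left(-11 \right)}\right) \left(c{\left(-56,-47 \right)} + 4836\right) \left(41 - -153\right) = \left(18 \left(-22\right) - \frac{38}{3}\right) \left(\left(-1\right) \left(-56\right) + 4836\right) \left(41 - -153\right) = \left(-396 - \frac{38}{3}\right) \left(56 + 4836\right) \left(41 + 153\right) = \left(- \frac{1226}{3}\right) 4892 \cdot 194 = \left(- \frac{5997592}{3}\right) 194 = - \frac{1163532848}{3}$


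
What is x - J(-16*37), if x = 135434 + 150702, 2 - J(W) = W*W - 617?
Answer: 635981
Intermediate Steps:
J(W) = 619 - W² (J(W) = 2 - (W*W - 617) = 2 - (W² - 617) = 2 - (-617 + W²) = 2 + (617 - W²) = 619 - W²)
x = 286136
x - J(-16*37) = 286136 - (619 - (-16*37)²) = 286136 - (619 - 1*(-592)²) = 286136 - (619 - 1*350464) = 286136 - (619 - 350464) = 286136 - 1*(-349845) = 286136 + 349845 = 635981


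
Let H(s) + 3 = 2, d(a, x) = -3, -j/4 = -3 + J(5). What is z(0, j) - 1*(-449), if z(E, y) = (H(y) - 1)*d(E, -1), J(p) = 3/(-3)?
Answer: 455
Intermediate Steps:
J(p) = -1 (J(p) = 3*(-⅓) = -1)
j = 16 (j = -4*(-3 - 1) = -4*(-4) = 16)
H(s) = -1 (H(s) = -3 + 2 = -1)
z(E, y) = 6 (z(E, y) = (-1 - 1)*(-3) = -2*(-3) = 6)
z(0, j) - 1*(-449) = 6 - 1*(-449) = 6 + 449 = 455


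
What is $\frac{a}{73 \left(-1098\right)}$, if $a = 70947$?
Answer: $- \frac{7883}{8906} \approx -0.88513$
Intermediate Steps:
$\frac{a}{73 \left(-1098\right)} = \frac{70947}{73 \left(-1098\right)} = \frac{70947}{-80154} = 70947 \left(- \frac{1}{80154}\right) = - \frac{7883}{8906}$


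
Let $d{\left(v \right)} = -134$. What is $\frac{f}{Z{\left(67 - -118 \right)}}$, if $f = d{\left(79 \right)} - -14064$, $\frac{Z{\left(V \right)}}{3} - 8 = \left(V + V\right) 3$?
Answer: $\frac{6965}{1677} \approx 4.1533$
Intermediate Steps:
$Z{\left(V \right)} = 24 + 18 V$ ($Z{\left(V \right)} = 24 + 3 \left(V + V\right) 3 = 24 + 3 \cdot 2 V 3 = 24 + 3 \cdot 6 V = 24 + 18 V$)
$f = 13930$ ($f = -134 - -14064 = -134 + 14064 = 13930$)
$\frac{f}{Z{\left(67 - -118 \right)}} = \frac{13930}{24 + 18 \left(67 - -118\right)} = \frac{13930}{24 + 18 \left(67 + 118\right)} = \frac{13930}{24 + 18 \cdot 185} = \frac{13930}{24 + 3330} = \frac{13930}{3354} = 13930 \cdot \frac{1}{3354} = \frac{6965}{1677}$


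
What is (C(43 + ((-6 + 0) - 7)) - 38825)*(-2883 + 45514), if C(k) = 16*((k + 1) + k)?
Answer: -1613540719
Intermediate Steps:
C(k) = 16 + 32*k (C(k) = 16*((1 + k) + k) = 16*(1 + 2*k) = 16 + 32*k)
(C(43 + ((-6 + 0) - 7)) - 38825)*(-2883 + 45514) = ((16 + 32*(43 + ((-6 + 0) - 7))) - 38825)*(-2883 + 45514) = ((16 + 32*(43 + (-6 - 7))) - 38825)*42631 = ((16 + 32*(43 - 13)) - 38825)*42631 = ((16 + 32*30) - 38825)*42631 = ((16 + 960) - 38825)*42631 = (976 - 38825)*42631 = -37849*42631 = -1613540719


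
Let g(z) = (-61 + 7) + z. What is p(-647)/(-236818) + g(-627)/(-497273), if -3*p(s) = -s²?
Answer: -207679134083/353289591942 ≈ -0.58784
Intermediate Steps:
p(s) = s²/3 (p(s) = -(-1)*s²/3 = s²/3)
g(z) = -54 + z
p(-647)/(-236818) + g(-627)/(-497273) = ((⅓)*(-647)²)/(-236818) + (-54 - 627)/(-497273) = ((⅓)*418609)*(-1/236818) - 681*(-1/497273) = (418609/3)*(-1/236818) + 681/497273 = -418609/710454 + 681/497273 = -207679134083/353289591942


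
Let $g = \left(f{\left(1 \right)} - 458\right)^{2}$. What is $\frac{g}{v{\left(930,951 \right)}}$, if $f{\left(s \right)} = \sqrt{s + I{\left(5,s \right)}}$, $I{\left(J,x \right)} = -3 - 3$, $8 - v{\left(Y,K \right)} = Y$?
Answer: $- \frac{209759}{922} + \frac{458 i \sqrt{5}}{461} \approx -227.5 + 2.2215 i$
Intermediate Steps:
$v{\left(Y,K \right)} = 8 - Y$
$I{\left(J,x \right)} = -6$ ($I{\left(J,x \right)} = -3 - 3 = -6$)
$f{\left(s \right)} = \sqrt{-6 + s}$ ($f{\left(s \right)} = \sqrt{s - 6} = \sqrt{-6 + s}$)
$g = \left(-458 + i \sqrt{5}\right)^{2}$ ($g = \left(\sqrt{-6 + 1} - 458\right)^{2} = \left(\sqrt{-5} - 458\right)^{2} = \left(i \sqrt{5} - 458\right)^{2} = \left(-458 + i \sqrt{5}\right)^{2} \approx 2.0976 \cdot 10^{5} - 2048.0 i$)
$\frac{g}{v{\left(930,951 \right)}} = \frac{\left(458 - i \sqrt{5}\right)^{2}}{8 - 930} = \frac{\left(458 - i \sqrt{5}\right)^{2}}{-922} = \left(458 - i \sqrt{5}\right)^{2} \left(- \frac{1}{922}\right) = - \frac{\left(458 - i \sqrt{5}\right)^{2}}{922}$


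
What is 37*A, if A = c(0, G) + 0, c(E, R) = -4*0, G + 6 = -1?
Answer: 0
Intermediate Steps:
G = -7 (G = -6 - 1 = -7)
c(E, R) = 0
A = 0 (A = 0 + 0 = 0)
37*A = 37*0 = 0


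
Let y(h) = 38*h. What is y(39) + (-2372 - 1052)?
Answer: -1942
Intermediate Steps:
y(39) + (-2372 - 1052) = 38*39 + (-2372 - 1052) = 1482 - 3424 = -1942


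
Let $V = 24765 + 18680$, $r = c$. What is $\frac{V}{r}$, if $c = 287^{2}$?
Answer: $\frac{43445}{82369} \approx 0.52744$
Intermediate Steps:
$c = 82369$
$r = 82369$
$V = 43445$
$\frac{V}{r} = \frac{43445}{82369}$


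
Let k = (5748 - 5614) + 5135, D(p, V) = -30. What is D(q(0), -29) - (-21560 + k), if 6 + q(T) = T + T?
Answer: 16261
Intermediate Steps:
q(T) = -6 + 2*T (q(T) = -6 + (T + T) = -6 + 2*T)
k = 5269 (k = 134 + 5135 = 5269)
D(q(0), -29) - (-21560 + k) = -30 - (-21560 + 5269) = -30 - 1*(-16291) = -30 + 16291 = 16261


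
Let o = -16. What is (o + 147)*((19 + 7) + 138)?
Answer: 21484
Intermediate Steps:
(o + 147)*((19 + 7) + 138) = (-16 + 147)*((19 + 7) + 138) = 131*(26 + 138) = 131*164 = 21484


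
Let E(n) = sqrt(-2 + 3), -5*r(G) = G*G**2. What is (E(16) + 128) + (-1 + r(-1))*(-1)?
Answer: 649/5 ≈ 129.80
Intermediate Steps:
r(G) = -G**3/5 (r(G) = -G*G**2/5 = -G**3/5)
E(n) = 1 (E(n) = sqrt(1) = 1)
(E(16) + 128) + (-1 + r(-1))*(-1) = (1 + 128) + (-1 - 1/5*(-1)**3)*(-1) = 129 + (-1 - 1/5*(-1))*(-1) = 129 + (-1 + 1/5)*(-1) = 129 - 4/5*(-1) = 129 + 4/5 = 649/5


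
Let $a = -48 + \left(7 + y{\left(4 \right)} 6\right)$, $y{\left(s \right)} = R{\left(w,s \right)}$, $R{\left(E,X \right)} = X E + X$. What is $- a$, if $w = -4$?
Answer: $113$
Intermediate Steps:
$R{\left(E,X \right)} = X + E X$ ($R{\left(E,X \right)} = E X + X = X + E X$)
$y{\left(s \right)} = - 3 s$ ($y{\left(s \right)} = s \left(1 - 4\right) = s \left(-3\right) = - 3 s$)
$a = -113$ ($a = -48 + \left(7 + \left(-3\right) 4 \cdot 6\right) = -48 + \left(7 - 72\right) = -48 - 65 = -113$)
$- a = \left(-1\right) \left(-113\right) = 113$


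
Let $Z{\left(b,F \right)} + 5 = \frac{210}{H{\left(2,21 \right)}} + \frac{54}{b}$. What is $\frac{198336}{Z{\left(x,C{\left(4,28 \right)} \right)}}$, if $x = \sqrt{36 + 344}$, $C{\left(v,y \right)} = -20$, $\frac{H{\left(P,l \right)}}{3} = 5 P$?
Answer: $- \frac{37683840}{349} + \frac{5355072 \sqrt{95}}{349} \approx 41579.0$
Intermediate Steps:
$H{\left(P,l \right)} = 15 P$ ($H{\left(P,l \right)} = 3 \cdot 5 P = 15 P$)
$x = 2 \sqrt{95}$ ($x = \sqrt{380} = 2 \sqrt{95} \approx 19.494$)
$Z{\left(b,F \right)} = 2 + \frac{54}{b}$ ($Z{\left(b,F \right)} = -5 + \left(\frac{210}{15 \cdot 2} + \frac{54}{b}\right) = -5 + \left(\frac{210}{30} + \frac{54}{b}\right) = -5 + \left(210 \cdot \frac{1}{30} + \frac{54}{b}\right) = -5 + \left(7 + \frac{54}{b}\right) = 2 + \frac{54}{b}$)
$\frac{198336}{Z{\left(x,C{\left(4,28 \right)} \right)}} = \frac{198336}{2 + \frac{54}{2 \sqrt{95}}} = \frac{198336}{2 + 54 \frac{\sqrt{95}}{190}} = \frac{198336}{2 + \frac{27 \sqrt{95}}{95}}$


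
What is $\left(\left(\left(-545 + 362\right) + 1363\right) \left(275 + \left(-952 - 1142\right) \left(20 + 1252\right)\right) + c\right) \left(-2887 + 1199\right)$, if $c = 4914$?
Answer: $5304845234288$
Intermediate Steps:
$\left(\left(\left(-545 + 362\right) + 1363\right) \left(275 + \left(-952 - 1142\right) \left(20 + 1252\right)\right) + c\right) \left(-2887 + 1199\right) = \left(\left(\left(-545 + 362\right) + 1363\right) \left(275 + \left(-952 - 1142\right) \left(20 + 1252\right)\right) + 4914\right) \left(-2887 + 1199\right) = \left(\left(-183 + 1363\right) \left(275 - 2663568\right) + 4914\right) \left(-1688\right) = \left(1180 \left(275 - 2663568\right) + 4914\right) \left(-1688\right) = \left(1180 \left(-2663293\right) + 4914\right) \left(-1688\right) = \left(-3142685740 + 4914\right) \left(-1688\right) = \left(-3142680826\right) \left(-1688\right) = 5304845234288$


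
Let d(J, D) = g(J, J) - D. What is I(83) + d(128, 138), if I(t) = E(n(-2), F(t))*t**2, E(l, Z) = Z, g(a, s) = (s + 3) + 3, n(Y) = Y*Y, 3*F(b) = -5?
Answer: -34457/3 ≈ -11486.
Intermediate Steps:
F(b) = -5/3 (F(b) = (1/3)*(-5) = -5/3)
n(Y) = Y**2
g(a, s) = 6 + s (g(a, s) = (3 + s) + 3 = 6 + s)
d(J, D) = 6 + J - D (d(J, D) = (6 + J) - D = 6 + J - D)
I(t) = -5*t**2/3
I(83) + d(128, 138) = -5/3*83**2 + (6 + 128 - 1*138) = -5/3*6889 + (6 + 128 - 138) = -34445/3 - 4 = -34457/3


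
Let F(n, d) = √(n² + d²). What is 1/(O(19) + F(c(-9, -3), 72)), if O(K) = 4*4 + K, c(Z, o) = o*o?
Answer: -7/808 + 9*√65/4040 ≈ 0.0092971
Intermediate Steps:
c(Z, o) = o²
O(K) = 16 + K
F(n, d) = √(d² + n²)
1/(O(19) + F(c(-9, -3), 72)) = 1/((16 + 19) + √(72² + ((-3)²)²)) = 1/(35 + √(5184 + 9²)) = 1/(35 + √(5184 + 81)) = 1/(35 + √5265) = 1/(35 + 9*√65)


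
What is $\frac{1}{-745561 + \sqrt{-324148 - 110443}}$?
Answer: $- \frac{745561}{555861639312} - \frac{i \sqrt{434591}}{555861639312} \approx -1.3413 \cdot 10^{-6} - 1.186 \cdot 10^{-9} i$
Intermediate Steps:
$\frac{1}{-745561 + \sqrt{-324148 - 110443}} = \frac{1}{-745561 + \sqrt{-434591}} = \frac{1}{-745561 + i \sqrt{434591}}$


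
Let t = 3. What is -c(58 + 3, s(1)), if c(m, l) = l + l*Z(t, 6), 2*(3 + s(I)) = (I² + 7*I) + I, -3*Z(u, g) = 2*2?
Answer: ½ ≈ 0.50000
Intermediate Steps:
Z(u, g) = -4/3 (Z(u, g) = -2*2/3 = -⅓*4 = -4/3)
s(I) = -3 + I²/2 + 4*I (s(I) = -3 + ((I² + 7*I) + I)/2 = -3 + (I² + 8*I)/2 = -3 + (I²/2 + 4*I) = -3 + I²/2 + 4*I)
c(m, l) = -l/3 (c(m, l) = l + l*(-4/3) = l - 4*l/3 = -l/3)
-c(58 + 3, s(1)) = -(-1)*(-3 + (½)*1² + 4*1)/3 = -(-1)*(-3 + (½)*1 + 4)/3 = -(-1)*(-3 + ½ + 4)/3 = -(-1)*3/(3*2) = -1*(-½) = ½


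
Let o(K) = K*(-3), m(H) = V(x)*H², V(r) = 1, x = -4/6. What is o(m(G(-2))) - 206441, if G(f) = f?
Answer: -206453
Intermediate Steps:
x = -⅔ (x = -4*⅙ = -⅔ ≈ -0.66667)
m(H) = H² (m(H) = 1*H² = H²)
o(K) = -3*K
o(m(G(-2))) - 206441 = -3*(-2)² - 206441 = -3*4 - 206441 = -12 - 206441 = -206453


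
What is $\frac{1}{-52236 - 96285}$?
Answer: $- \frac{1}{148521} \approx -6.7331 \cdot 10^{-6}$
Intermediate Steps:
$\frac{1}{-52236 - 96285} = \frac{1}{-148521} = - \frac{1}{148521}$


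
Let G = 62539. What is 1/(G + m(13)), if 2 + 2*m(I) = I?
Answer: 2/125089 ≈ 1.5989e-5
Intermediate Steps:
m(I) = -1 + I/2
1/(G + m(13)) = 1/(62539 + (-1 + (1/2)*13)) = 1/(62539 + (-1 + 13/2)) = 1/(62539 + 11/2) = 1/(125089/2) = 2/125089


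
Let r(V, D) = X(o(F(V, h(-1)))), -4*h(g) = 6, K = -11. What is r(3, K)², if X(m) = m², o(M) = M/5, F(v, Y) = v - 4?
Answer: 1/625 ≈ 0.0016000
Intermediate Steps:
h(g) = -3/2 (h(g) = -¼*6 = -3/2)
F(v, Y) = -4 + v
o(M) = M/5 (o(M) = M*(⅕) = M/5)
r(V, D) = (-⅘ + V/5)² (r(V, D) = ((-4 + V)/5)² = (-⅘ + V/5)²)
r(3, K)² = ((-4 + 3)²/25)² = ((1/25)*(-1)²)² = ((1/25)*1)² = (1/25)² = 1/625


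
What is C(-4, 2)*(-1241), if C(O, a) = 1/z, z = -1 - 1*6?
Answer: 1241/7 ≈ 177.29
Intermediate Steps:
z = -7 (z = -1 - 6 = -7)
C(O, a) = -⅐ (C(O, a) = 1/(-7) = -⅐)
C(-4, 2)*(-1241) = -⅐*(-1241) = 1241/7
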